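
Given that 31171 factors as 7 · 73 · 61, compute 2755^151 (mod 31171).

Mod 7: 2755 ≡ 4; by Fermat, exponent reduces to 151 mod 6 = 1; 4^1 ≡ 4 (mod 7).
Mod 73: 2755 ≡ 54; by Fermat, exponent reduces to 151 mod 72 = 7; 54^7 ≡ 48 (mod 73).
Mod 61: 2755 ≡ 10; by Fermat, exponent reduces to 151 mod 60 = 31; 10^31 ≡ 51 (mod 61).
Combine by CRT: x ≡ 4 (mod 7), x ≡ 48 (mod 73), x ≡ 51 (mod 61) ⇒ x ≡ 3406 (mod 31171).

3406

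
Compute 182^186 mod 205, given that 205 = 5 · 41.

59

Mod 5: 182 ≡ 2; by Fermat, exponent reduces to 186 mod 4 = 2; 2^2 ≡ 4 (mod 5).
Mod 41: 182 ≡ 18; by Fermat, exponent reduces to 186 mod 40 = 26; 18^26 ≡ 18 (mod 41).
Combine by CRT: x ≡ 4 (mod 5), x ≡ 18 (mod 41) ⇒ x ≡ 59 (mod 205).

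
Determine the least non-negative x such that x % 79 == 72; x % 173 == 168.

From x ≡ 72 (mod 79) write x = 72 + 79t. Substituting into x ≡ 168 (mod 173) gives 79t ≡ 96 (mod 173), and since 79⁻¹ ≡ 46 (mod 173), t ≡ 91. Hence x ≡ 72 + 79·91 = 7261 (mod 13667).

7261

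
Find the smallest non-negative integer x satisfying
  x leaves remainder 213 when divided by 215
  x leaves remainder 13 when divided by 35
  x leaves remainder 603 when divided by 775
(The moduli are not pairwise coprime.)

Combine the congruences pairwise.
gcd(215, 35) = 5 and 5 | (13 − 213), so the pair is consistent; merging gives x ≡ 643 (mod 1505), where 1505 = lcm(215, 35).
gcd(1505, 775) = 5 and 5 | (603 − 643), so the pair is consistent; merging gives x ≡ 131578 (mod 233275), where 233275 = lcm(1505, 775).
The solution is unique modulo lcm(215, 35, 775) = 233275.

131578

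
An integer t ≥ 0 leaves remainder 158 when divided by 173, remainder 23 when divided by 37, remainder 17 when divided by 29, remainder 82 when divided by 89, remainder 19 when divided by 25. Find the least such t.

The moduli are pairwise coprime; N = 173·37·29·89·25 = 413024525.
N/173 = 2387425; 2387425 ≡ 25 (mod 173); 25·90 ≡ 1, so inverse 90.
N/37 = 11162825; 11162825 ≡ 36 (mod 37); 36·36 ≡ 1, so inverse 36.
N/29 = 14242225; 14242225 ≡ 6 (mod 29); 6·5 ≡ 1, so inverse 5.
N/89 = 4640725; 4640725 ≡ 87 (mod 89); 87·44 ≡ 1, so inverse 44.
N/25 = 16520981; 16520981 ≡ 6 (mod 25); 6·21 ≡ 1, so inverse 21.
t ≡ 158·2387425·90 + 23·11162825·36 + 17·14242225·5 + 82·4640725·44 + 19·16520981·21 = 67738198944.
67738198944 mod 413024525 = 2176844.

2176844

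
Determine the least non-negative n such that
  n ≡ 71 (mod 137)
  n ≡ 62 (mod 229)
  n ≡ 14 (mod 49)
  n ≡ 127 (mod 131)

133856058

From n ≡ 71 (mod 137) write n = 71 + 137t. Substituting into n ≡ 62 (mod 229) gives 137t ≡ 220 (mod 229), and since 137⁻¹ ≡ 112 (mod 229), t ≡ 137. Hence n ≡ 71 + 137·137 = 18840 (mod 31373).
From n ≡ 18840 (mod 31373) write n = 18840 + 31373t. Substituting into n ≡ 14 (mod 49) gives 31373t ≡ 39 (mod 49), and since 13⁻¹ ≡ 34 (mod 49), t ≡ 3. Hence n ≡ 18840 + 31373·3 = 112959 (mod 1537277).
From n ≡ 112959 (mod 1537277) write n = 112959 + 1537277t. Substituting into n ≡ 127 (mod 131) gives 1537277t ≡ 90 (mod 131), and since 123⁻¹ ≡ 49 (mod 131), t ≡ 87. Hence n ≡ 112959 + 1537277·87 = 133856058 (mod 201383287).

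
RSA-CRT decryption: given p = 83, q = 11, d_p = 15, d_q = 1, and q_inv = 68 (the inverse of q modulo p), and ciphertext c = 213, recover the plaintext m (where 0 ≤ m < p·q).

15

m₁ = c^(d_p) mod p: c ≡ 47 (mod 83), and 47^15 mod 83 = 15.
m₂ = c^(d_q) mod q: c ≡ 4 (mod 11), and 4^1 mod 11 = 4.
h = q_inv·(m₁ − m₂) mod p = 68·(15 − 4) mod 83 = 1.
m = m₂ + h·q = 4 + 1·11 = 15.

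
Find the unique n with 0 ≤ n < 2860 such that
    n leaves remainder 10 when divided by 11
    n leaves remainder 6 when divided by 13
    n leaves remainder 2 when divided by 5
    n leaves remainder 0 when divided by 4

The moduli are pairwise coprime; M = 11·13·5·4 = 2860.
M/11 = 260; 260 ≡ 7 (mod 11); 7·8 ≡ 1, so inverse 8.
M/13 = 220; 220 ≡ 12 (mod 13); 12·12 ≡ 1, so inverse 12.
M/5 = 572; 572 ≡ 2 (mod 5); 2·3 ≡ 1, so inverse 3.
M/4 = 715; 715 ≡ 3 (mod 4); 3·3 ≡ 1, so inverse 3.
n ≡ 10·260·8 + 6·220·12 + 2·572·3 + 0·715·3 = 40072.
40072 mod 2860 = 32.

32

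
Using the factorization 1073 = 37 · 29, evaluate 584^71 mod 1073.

874

Mod 37: 584 ≡ 29; by Fermat, exponent reduces to 71 mod 36 = 35; 29^35 ≡ 23 (mod 37).
Mod 29: 584 ≡ 4; by Fermat, exponent reduces to 71 mod 28 = 15; 4^15 ≡ 4 (mod 29).
Combine by CRT: x ≡ 23 (mod 37), x ≡ 4 (mod 29) ⇒ x ≡ 874 (mod 1073).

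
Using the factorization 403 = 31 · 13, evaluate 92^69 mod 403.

Mod 31: 92 ≡ 30; by Fermat, exponent reduces to 69 mod 30 = 9; 30^9 ≡ 30 (mod 31).
Mod 13: 92 ≡ 1; by Fermat, exponent reduces to 69 mod 12 = 9; 1^9 ≡ 1 (mod 13).
Combine by CRT: x ≡ 30 (mod 31), x ≡ 1 (mod 13) ⇒ x ≡ 92 (mod 403).

92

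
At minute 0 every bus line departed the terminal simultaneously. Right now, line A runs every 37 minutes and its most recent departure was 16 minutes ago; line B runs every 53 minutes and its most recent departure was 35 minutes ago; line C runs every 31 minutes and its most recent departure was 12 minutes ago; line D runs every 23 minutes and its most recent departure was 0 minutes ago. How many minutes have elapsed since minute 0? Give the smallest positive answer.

From t ≡ 16 (mod 37) write t = 16 + 37s. Substituting into t ≡ 35 (mod 53) gives 37s ≡ 19 (mod 53), and since 37⁻¹ ≡ 43 (mod 53), s ≡ 22. Hence t ≡ 16 + 37·22 = 830 (mod 1961).
From t ≡ 830 (mod 1961) write t = 830 + 1961s. Substituting into t ≡ 12 (mod 31) gives 1961s ≡ 19 (mod 31), and since 8⁻¹ ≡ 4 (mod 31), s ≡ 14. Hence t ≡ 830 + 1961·14 = 28284 (mod 60791).
From t ≡ 28284 (mod 60791) write t = 28284 + 60791s. Substituting into t ≡ 0 (mod 23) gives 60791s ≡ 6 (mod 23), and since 2⁻¹ ≡ 12 (mod 23), s ≡ 3. Hence t ≡ 28284 + 60791·3 = 210657 (mod 1398193).

210657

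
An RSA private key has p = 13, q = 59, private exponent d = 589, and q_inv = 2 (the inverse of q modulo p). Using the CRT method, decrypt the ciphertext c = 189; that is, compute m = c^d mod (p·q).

d_p = d mod (p−1) = 589 mod 12 = 1; d_q = d mod (q−1) = 9.
m₁ = c^(d_p) mod p: c ≡ 7 (mod 13), and 7^1 mod 13 = 7.
m₂ = c^(d_q) mod q: c ≡ 12 (mod 59), and 12^9 mod 59 = 16.
h = q_inv·(m₁ − m₂) mod p = 2·(7 − 16) mod 13 = 8.
m = m₂ + h·q = 16 + 8·59 = 488.

488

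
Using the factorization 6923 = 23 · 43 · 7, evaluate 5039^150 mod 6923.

Mod 23: 5039 ≡ 2; by Fermat, exponent reduces to 150 mod 22 = 18; 2^18 ≡ 13 (mod 23).
Mod 43: 5039 ≡ 8; by Fermat, exponent reduces to 150 mod 42 = 24; 8^24 ≡ 4 (mod 43).
Mod 7: 5039 ≡ 6; since 6 | 150, by Fermat 6^150 ≡ 1 (mod 7).
Combine by CRT: x ≡ 13 (mod 23), x ≡ 4 (mod 43), x ≡ 1 (mod 7) ⇒ x ≡ 6798 (mod 6923).

6798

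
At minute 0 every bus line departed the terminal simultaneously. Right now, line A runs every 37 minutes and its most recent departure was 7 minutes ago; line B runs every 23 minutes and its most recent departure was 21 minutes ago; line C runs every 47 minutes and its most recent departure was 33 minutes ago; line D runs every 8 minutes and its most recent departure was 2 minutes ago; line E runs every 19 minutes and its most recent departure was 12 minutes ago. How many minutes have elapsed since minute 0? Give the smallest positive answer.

From t ≡ 7 (mod 37) write t = 7 + 37s. Substituting into t ≡ 21 (mod 23) gives 37s ≡ 14 (mod 23), and since 14⁻¹ ≡ 5 (mod 23), s ≡ 1. Hence t ≡ 7 + 37·1 = 44 (mod 851).
From t ≡ 44 (mod 851) write t = 44 + 851s. Substituting into t ≡ 33 (mod 47) gives 851s ≡ 36 (mod 47), and since 5⁻¹ ≡ 19 (mod 47), s ≡ 26. Hence t ≡ 44 + 851·26 = 22170 (mod 39997).
From t ≡ 22170 (mod 39997) write t = 22170 + 39997s. Substituting into t ≡ 2 (mod 8) gives 39997s ≡ 0 (mod 8), and since 5⁻¹ ≡ 5 (mod 8), s ≡ 0. Hence t ≡ 22170 + 39997·0 = 22170 (mod 319976).
From t ≡ 22170 (mod 319976) write t = 22170 + 319976s. Substituting into t ≡ 12 (mod 19) gives 319976s ≡ 15 (mod 19), and since 16⁻¹ ≡ 6 (mod 19), s ≡ 14. Hence t ≡ 22170 + 319976·14 = 4501834 (mod 6079544).

4501834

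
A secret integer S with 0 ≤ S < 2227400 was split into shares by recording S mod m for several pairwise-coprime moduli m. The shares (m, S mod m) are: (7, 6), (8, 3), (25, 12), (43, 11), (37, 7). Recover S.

The moduli are pairwise coprime; N = 7·8·25·43·37 = 2227400.
N/7 = 318200; 318200 ≡ 1 (mod 7), inverse 1.
N/8 = 278425; 278425 ≡ 1 (mod 8), inverse 1.
N/25 = 89096; 89096 ≡ 21 (mod 25); 21·6 ≡ 1, so inverse 6.
N/43 = 51800; 51800 ≡ 28 (mod 43); 28·20 ≡ 1, so inverse 20.
N/37 = 60200; 60200 ≡ 1 (mod 37), inverse 1.
S ≡ 6·318200·1 + 3·278425·1 + 12·89096·6 + 11·51800·20 + 7·60200·1 = 20976787.
20976787 mod 2227400 = 930187.

930187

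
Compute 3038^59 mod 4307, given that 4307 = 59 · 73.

2743

Mod 59: 3038 ≡ 29; by Fermat, exponent reduces to 59 mod 58 = 1; 29^1 ≡ 29 (mod 59).
Mod 73: 3038 ≡ 45; 45^59 ≡ 42 (mod 73).
Combine by CRT: x ≡ 29 (mod 59), x ≡ 42 (mod 73) ⇒ x ≡ 2743 (mod 4307).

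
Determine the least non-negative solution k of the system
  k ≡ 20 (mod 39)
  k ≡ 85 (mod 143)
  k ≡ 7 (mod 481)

3374

Combine the congruences pairwise.
gcd(39, 143) = 13 and 13 | (85 − 20), so the pair is consistent; merging gives k ≡ 371 (mod 429), where 429 = lcm(39, 143).
gcd(429, 481) = 13 and 13 | (7 − 371), so the pair is consistent; merging gives k ≡ 3374 (mod 15873), where 15873 = lcm(429, 481).
The solution is unique modulo lcm(39, 143, 481) = 15873.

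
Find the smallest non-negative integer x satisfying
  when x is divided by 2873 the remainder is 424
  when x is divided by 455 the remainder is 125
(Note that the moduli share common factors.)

49265

gcd(2873, 455) = 13 and 13 | (125 − 424), so the pair is consistent; merging gives x ≡ 49265 (mod 100555), where 100555 = lcm(2873, 455).
The solution is unique modulo lcm(2873, 455) = 100555.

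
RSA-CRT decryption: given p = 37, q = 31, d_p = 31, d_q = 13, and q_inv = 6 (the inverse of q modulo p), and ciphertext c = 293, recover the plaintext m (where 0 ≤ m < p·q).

m₁ = c^(d_p) mod p: c ≡ 34 (mod 37), and 34^31 mod 37 = 7.
m₂ = c^(d_q) mod q: c ≡ 14 (mod 31), and 14^13 mod 31 = 28.
h = q_inv·(m₁ − m₂) mod p = 6·(7 − 28) mod 37 = 22.
m = m₂ + h·q = 28 + 22·31 = 710.

710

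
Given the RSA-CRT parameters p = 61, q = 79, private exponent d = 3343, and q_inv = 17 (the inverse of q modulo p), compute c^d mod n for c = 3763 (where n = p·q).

d_p = d mod (p−1) = 3343 mod 60 = 43; d_q = d mod (q−1) = 67.
m₁ = c^(d_p) mod p: c ≡ 42 (mod 61), and 42^43 mod 61 = 12.
m₂ = c^(d_q) mod q: c ≡ 50 (mod 79), and 50^67 mod 79 = 40.
h = q_inv·(m₁ − m₂) mod p = 17·(12 − 40) mod 61 = 12.
m = m₂ + h·q = 40 + 12·79 = 988.

988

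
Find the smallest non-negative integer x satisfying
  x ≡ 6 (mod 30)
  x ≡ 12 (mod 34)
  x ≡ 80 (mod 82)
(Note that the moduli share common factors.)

19596

gcd(30, 34) = 2 and 2 | (12 − 6), so the pair is consistent; merging gives x ≡ 216 (mod 510), where 510 = lcm(30, 34).
gcd(510, 82) = 2 and 2 | (80 − 216), so the pair is consistent; merging gives x ≡ 19596 (mod 20910), where 20910 = lcm(510, 82).
The solution is unique modulo lcm(30, 34, 82) = 20910.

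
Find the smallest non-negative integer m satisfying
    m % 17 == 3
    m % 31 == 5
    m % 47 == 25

21457

The moduli are pairwise coprime; N = 17·31·47 = 24769.
N/17 = 1457; 1457 ≡ 12 (mod 17); 12·10 ≡ 1, so inverse 10.
N/31 = 799; 799 ≡ 24 (mod 31); 24·22 ≡ 1, so inverse 22.
N/47 = 527; 527 ≡ 10 (mod 47); 10·33 ≡ 1, so inverse 33.
m ≡ 3·1457·10 + 5·799·22 + 25·527·33 = 566375.
566375 mod 24769 = 21457.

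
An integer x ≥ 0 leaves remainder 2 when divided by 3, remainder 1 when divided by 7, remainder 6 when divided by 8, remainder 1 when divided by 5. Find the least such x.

806

The moduli are pairwise coprime; N = 3·7·8·5 = 840.
N/3 = 280; 280 ≡ 1 (mod 3), inverse 1.
N/7 = 120; 120 ≡ 1 (mod 7), inverse 1.
N/8 = 105; 105 ≡ 1 (mod 8), inverse 1.
N/5 = 168; 168 ≡ 3 (mod 5); 3·2 ≡ 1, so inverse 2.
x ≡ 2·280·1 + 1·120·1 + 6·105·1 + 1·168·2 = 1646.
1646 mod 840 = 806.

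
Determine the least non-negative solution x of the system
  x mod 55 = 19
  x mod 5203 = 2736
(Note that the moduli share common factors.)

7939

gcd(55, 5203) = 11 and 11 | (2736 − 19), so the pair is consistent; merging gives x ≡ 7939 (mod 26015), where 26015 = lcm(55, 5203).
The solution is unique modulo lcm(55, 5203) = 26015.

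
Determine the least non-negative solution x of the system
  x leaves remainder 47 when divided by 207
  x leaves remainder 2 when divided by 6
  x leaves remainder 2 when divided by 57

2738

gcd(207, 6) = 3 and 3 | (2 − 47), so the pair is consistent; merging gives x ≡ 254 (mod 414), where 414 = lcm(207, 6).
gcd(414, 57) = 3 and 3 | (2 − 254), so the pair is consistent; merging gives x ≡ 2738 (mod 7866), where 7866 = lcm(414, 57).
The solution is unique modulo lcm(207, 6, 57) = 7866.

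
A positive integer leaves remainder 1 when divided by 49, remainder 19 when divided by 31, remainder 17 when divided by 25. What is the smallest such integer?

27392

Combine the congruences pairwise.
From a ≡ 1 (mod 49) write a = 1 + 49t. Substituting into a ≡ 19 (mod 31) gives 49t ≡ 18 (mod 31), and since 18⁻¹ ≡ 19 (mod 31), t ≡ 1. Hence a ≡ 1 + 49·1 = 50 (mod 1519).
From a ≡ 50 (mod 1519) write a = 50 + 1519t. Substituting into a ≡ 17 (mod 25) gives 1519t ≡ 17 (mod 25), and since 19⁻¹ ≡ 4 (mod 25), t ≡ 18. Hence a ≡ 50 + 1519·18 = 27392 (mod 37975).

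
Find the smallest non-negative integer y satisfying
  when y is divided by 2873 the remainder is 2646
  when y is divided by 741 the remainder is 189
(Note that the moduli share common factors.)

gcd(2873, 741) = 13 and 13 | (189 − 2646), so the pair is consistent; merging gives y ≡ 80217 (mod 163761), where 163761 = lcm(2873, 741).
The solution is unique modulo lcm(2873, 741) = 163761.

80217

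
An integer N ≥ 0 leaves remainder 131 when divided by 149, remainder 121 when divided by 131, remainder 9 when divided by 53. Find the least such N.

646344

The moduli are pairwise coprime; M = 149·131·53 = 1034507.
M/149 = 6943; 6943 ≡ 89 (mod 149); 89·72 ≡ 1, so inverse 72.
M/131 = 7897; 7897 ≡ 37 (mod 131); 37·85 ≡ 1, so inverse 85.
M/53 = 19519; 19519 ≡ 15 (mod 53); 15·46 ≡ 1, so inverse 46.
N ≡ 131·6943·72 + 121·7897·85 + 9·19519·46 = 154787887.
154787887 mod 1034507 = 646344.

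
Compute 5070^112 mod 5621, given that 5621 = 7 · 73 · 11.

3103

Mod 7: 5070 ≡ 2; by Fermat, exponent reduces to 112 mod 6 = 4; 2^4 ≡ 2 (mod 7).
Mod 73: 5070 ≡ 33; by Fermat, exponent reduces to 112 mod 72 = 40; 33^40 ≡ 37 (mod 73).
Mod 11: 5070 ≡ 10; by Fermat, exponent reduces to 112 mod 10 = 2; 10^2 ≡ 1 (mod 11).
Combine by CRT: x ≡ 2 (mod 7), x ≡ 37 (mod 73), x ≡ 1 (mod 11) ⇒ x ≡ 3103 (mod 5621).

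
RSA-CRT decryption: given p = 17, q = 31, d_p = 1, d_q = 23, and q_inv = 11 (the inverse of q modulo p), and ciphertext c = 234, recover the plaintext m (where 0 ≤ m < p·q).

m₁ = c^(d_p) mod p: c ≡ 13 (mod 17), and 13^1 mod 17 = 13.
m₂ = c^(d_q) mod q: c ≡ 17 (mod 31), and 17^23 mod 31 = 13.
h = q_inv·(m₁ − m₂) mod p = 11·(13 − 13) mod 17 = 0.
m = m₂ + h·q = 13 + 0·31 = 13.

13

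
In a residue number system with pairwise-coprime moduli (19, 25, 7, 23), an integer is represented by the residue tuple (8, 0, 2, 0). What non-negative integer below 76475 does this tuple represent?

From x ≡ 8 (mod 19) write x = 8 + 19t. Substituting into x ≡ 0 (mod 25) gives 19t ≡ 17 (mod 25), and since 19⁻¹ ≡ 4 (mod 25), t ≡ 18. Hence x ≡ 8 + 19·18 = 350 (mod 475).
From x ≡ 350 (mod 475) write x = 350 + 475t. Substituting into x ≡ 2 (mod 7) gives 475t ≡ 2 (mod 7), and since 6⁻¹ ≡ 6 (mod 7), t ≡ 5. Hence x ≡ 350 + 475·5 = 2725 (mod 3325).
From x ≡ 2725 (mod 3325) write x = 2725 + 3325t. Substituting into x ≡ 0 (mod 23) gives 3325t ≡ 12 (mod 23), and since 13⁻¹ ≡ 16 (mod 23), t ≡ 8. Hence x ≡ 2725 + 3325·8 = 29325 (mod 76475).

29325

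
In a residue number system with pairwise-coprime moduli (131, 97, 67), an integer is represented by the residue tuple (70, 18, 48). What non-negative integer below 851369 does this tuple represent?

156091

The moduli are pairwise coprime; N = 131·97·67 = 851369.
N/131 = 6499; 6499 ≡ 80 (mod 131); 80·113 ≡ 1, so inverse 113.
N/97 = 8777; 8777 ≡ 47 (mod 97); 47·64 ≡ 1, so inverse 64.
N/67 = 12707; 12707 ≡ 44 (mod 67); 44·32 ≡ 1, so inverse 32.
x ≡ 70·6499·113 + 18·8777·64 + 48·12707·32 = 81036146.
81036146 mod 851369 = 156091.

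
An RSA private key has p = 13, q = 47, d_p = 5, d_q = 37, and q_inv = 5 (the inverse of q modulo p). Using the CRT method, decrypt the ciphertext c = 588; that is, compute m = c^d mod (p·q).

230

m₁ = c^(d_p) mod p: c ≡ 3 (mod 13), and 3^5 mod 13 = 9.
m₂ = c^(d_q) mod q: c ≡ 24 (mod 47), and 24^37 mod 47 = 42.
h = q_inv·(m₁ − m₂) mod p = 5·(9 − 42) mod 13 = 4.
m = m₂ + h·q = 42 + 4·47 = 230.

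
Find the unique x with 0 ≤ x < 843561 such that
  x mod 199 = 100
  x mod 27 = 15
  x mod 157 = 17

173031

From x ≡ 100 (mod 199) write x = 100 + 199t. Substituting into x ≡ 15 (mod 27) gives 199t ≡ 23 (mod 27), and since 10⁻¹ ≡ 19 (mod 27), t ≡ 5. Hence x ≡ 100 + 199·5 = 1095 (mod 5373).
From x ≡ 1095 (mod 5373) write x = 1095 + 5373t. Substituting into x ≡ 17 (mod 157) gives 5373t ≡ 21 (mod 157), and since 35⁻¹ ≡ 9 (mod 157), t ≡ 32. Hence x ≡ 1095 + 5373·32 = 173031 (mod 843561).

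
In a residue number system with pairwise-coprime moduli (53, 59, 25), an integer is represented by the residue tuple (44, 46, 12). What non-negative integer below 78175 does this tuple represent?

The moduli are pairwise coprime; N = 53·59·25 = 78175.
N/53 = 1475; 1475 ≡ 44 (mod 53); 44·47 ≡ 1, so inverse 47.
N/59 = 1325; 1325 ≡ 27 (mod 59); 27·35 ≡ 1, so inverse 35.
N/25 = 3127; 3127 ≡ 2 (mod 25); 2·13 ≡ 1, so inverse 13.
x ≡ 44·1475·47 + 46·1325·35 + 12·3127·13 = 5671362.
5671362 mod 78175 = 42762.

42762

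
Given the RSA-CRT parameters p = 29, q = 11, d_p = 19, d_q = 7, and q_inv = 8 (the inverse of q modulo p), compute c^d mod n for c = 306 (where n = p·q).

81

m₁ = c^(d_p) mod p: c ≡ 16 (mod 29), and 16^19 mod 29 = 23.
m₂ = c^(d_q) mod q: c ≡ 9 (mod 11), and 9^7 mod 11 = 4.
h = q_inv·(m₁ − m₂) mod p = 8·(23 − 4) mod 29 = 7.
m = m₂ + h·q = 4 + 7·11 = 81.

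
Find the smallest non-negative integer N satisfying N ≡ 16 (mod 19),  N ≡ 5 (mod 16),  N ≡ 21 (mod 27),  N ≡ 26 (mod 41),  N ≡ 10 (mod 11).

The moduli are pairwise coprime; M = 19·16·27·41·11 = 3701808.
M/19 = 194832; 194832 ≡ 6 (mod 19); 6·16 ≡ 1, so inverse 16.
M/16 = 231363; 231363 ≡ 3 (mod 16); 3·11 ≡ 1, so inverse 11.
M/27 = 137104; 137104 ≡ 25 (mod 27); 25·13 ≡ 1, so inverse 13.
M/41 = 90288; 90288 ≡ 6 (mod 41); 6·7 ≡ 1, so inverse 7.
M/11 = 336528; 336528 ≡ 5 (mod 11); 5·9 ≡ 1, so inverse 9.
N ≡ 16·194832·16 + 5·231363·11 + 21·137104·13 + 26·90288·7 + 10·336528·9 = 146751285.
146751285 mod 3701808 = 2380773.

2380773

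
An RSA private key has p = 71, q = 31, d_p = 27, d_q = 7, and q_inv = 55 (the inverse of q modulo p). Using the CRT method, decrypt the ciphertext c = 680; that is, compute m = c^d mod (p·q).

m₁ = c^(d_p) mod p: c ≡ 41 (mod 71), and 41^27 mod 71 = 26.
m₂ = c^(d_q) mod q: c ≡ 29 (mod 31), and 29^7 mod 31 = 27.
h = q_inv·(m₁ − m₂) mod p = 55·(26 − 27) mod 71 = 16.
m = m₂ + h·q = 27 + 16·31 = 523.

523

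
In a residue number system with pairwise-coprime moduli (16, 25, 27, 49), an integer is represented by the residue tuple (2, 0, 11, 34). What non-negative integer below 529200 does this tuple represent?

214850

The moduli are pairwise coprime; N = 16·25·27·49 = 529200.
N/16 = 33075; 33075 ≡ 3 (mod 16); 3·11 ≡ 1, so inverse 11.
N/25 = 21168; 21168 ≡ 18 (mod 25); 18·7 ≡ 1, so inverse 7.
N/27 = 19600; 19600 ≡ 25 (mod 27); 25·13 ≡ 1, so inverse 13.
N/49 = 10800; 10800 ≡ 20 (mod 49); 20·27 ≡ 1, so inverse 27.
x ≡ 2·33075·11 + 0·21168·7 + 11·19600·13 + 34·10800·27 = 13444850.
13444850 mod 529200 = 214850.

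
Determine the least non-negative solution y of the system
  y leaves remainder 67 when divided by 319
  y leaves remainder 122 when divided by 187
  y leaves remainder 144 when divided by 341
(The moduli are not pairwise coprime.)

102785

gcd(319, 187) = 11 and 11 | (122 − 67), so the pair is consistent; merging gives y ≡ 5171 (mod 5423), where 5423 = lcm(319, 187).
gcd(5423, 341) = 11 and 11 | (144 − 5171), so the pair is consistent; merging gives y ≡ 102785 (mod 168113), where 168113 = lcm(5423, 341).
The solution is unique modulo lcm(319, 187, 341) = 168113.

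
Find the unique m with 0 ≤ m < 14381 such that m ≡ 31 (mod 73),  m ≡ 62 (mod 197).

3608

From m ≡ 31 (mod 73) write m = 31 + 73t. Substituting into m ≡ 62 (mod 197) gives 73t ≡ 31 (mod 197), and since 73⁻¹ ≡ 27 (mod 197), t ≡ 49. Hence m ≡ 31 + 73·49 = 3608 (mod 14381).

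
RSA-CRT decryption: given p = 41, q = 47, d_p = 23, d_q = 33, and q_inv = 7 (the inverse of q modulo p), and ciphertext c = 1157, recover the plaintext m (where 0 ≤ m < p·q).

1057

m₁ = c^(d_p) mod p: c ≡ 9 (mod 41), and 9^23 mod 41 = 32.
m₂ = c^(d_q) mod q: c ≡ 29 (mod 47), and 29^33 mod 47 = 23.
h = q_inv·(m₁ − m₂) mod p = 7·(32 − 23) mod 41 = 22.
m = m₂ + h·q = 23 + 22·47 = 1057.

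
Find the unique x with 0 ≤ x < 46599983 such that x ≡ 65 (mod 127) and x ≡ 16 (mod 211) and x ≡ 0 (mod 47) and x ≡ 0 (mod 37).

12512105

The moduli are pairwise coprime; N = 127·211·47·37 = 46599983.
N/127 = 366929; 366929 ≡ 26 (mod 127); 26·44 ≡ 1, so inverse 44.
N/211 = 220853; 220853 ≡ 147 (mod 211); 147·89 ≡ 1, so inverse 89.
N/47 = 991489; 991489 ≡ 24 (mod 47); 24·2 ≡ 1, so inverse 2.
N/37 = 1259459; 1259459 ≡ 16 (mod 37); 16·7 ≡ 1, so inverse 7.
x ≡ 65·366929·44 + 16·220853·89 + 0·991489·2 + 0·1259459·7 = 1363911612.
1363911612 mod 46599983 = 12512105.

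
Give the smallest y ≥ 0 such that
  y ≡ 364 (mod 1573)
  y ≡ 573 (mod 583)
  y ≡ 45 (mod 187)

Combine the congruences pairwise.
gcd(1573, 583) = 11 and 11 | (573 − 364), so the pair is consistent; merging gives y ≡ 34970 (mod 83369), where 83369 = lcm(1573, 583).
gcd(83369, 187) = 11 and 11 | (45 − 34970), so the pair is consistent; merging gives y ≡ 868660 (mod 1417273), where 1417273 = lcm(83369, 187).
The solution is unique modulo lcm(1573, 583, 187) = 1417273.

868660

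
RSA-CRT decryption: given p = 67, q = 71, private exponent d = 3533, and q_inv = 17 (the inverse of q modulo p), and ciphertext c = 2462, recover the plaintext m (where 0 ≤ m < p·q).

d_p = d mod (p−1) = 3533 mod 66 = 35; d_q = d mod (q−1) = 33.
m₁ = c^(d_p) mod p: c ≡ 50 (mod 67), and 50^35 mod 67 = 46.
m₂ = c^(d_q) mod q: c ≡ 48 (mod 71), and 48^33 mod 71 = 20.
h = q_inv·(m₁ − m₂) mod p = 17·(46 − 20) mod 67 = 40.
m = m₂ + h·q = 20 + 40·71 = 2860.

2860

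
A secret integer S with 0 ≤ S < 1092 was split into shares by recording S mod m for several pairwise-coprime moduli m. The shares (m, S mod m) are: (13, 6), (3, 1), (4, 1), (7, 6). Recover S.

97

The moduli are pairwise coprime; N = 13·3·4·7 = 1092.
N/13 = 84; 84 ≡ 6 (mod 13); 6·11 ≡ 1, so inverse 11.
N/3 = 364; 364 ≡ 1 (mod 3), inverse 1.
N/4 = 273; 273 ≡ 1 (mod 4), inverse 1.
N/7 = 156; 156 ≡ 2 (mod 7); 2·4 ≡ 1, so inverse 4.
S ≡ 6·84·11 + 1·364·1 + 1·273·1 + 6·156·4 = 9925.
9925 mod 1092 = 97.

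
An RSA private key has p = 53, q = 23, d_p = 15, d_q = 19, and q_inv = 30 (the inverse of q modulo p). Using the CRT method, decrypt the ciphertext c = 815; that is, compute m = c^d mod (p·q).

m₁ = c^(d_p) mod p: c ≡ 20 (mod 53), and 20^15 mod 53 = 22.
m₂ = c^(d_q) mod q: c ≡ 10 (mod 23), and 10^19 mod 23 = 21.
h = q_inv·(m₁ − m₂) mod p = 30·(22 − 21) mod 53 = 30.
m = m₂ + h·q = 21 + 30·23 = 711.

711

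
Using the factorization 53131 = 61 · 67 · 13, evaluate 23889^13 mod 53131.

Mod 61: 23889 ≡ 38; 38^13 ≡ 28 (mod 61).
Mod 67: 23889 ≡ 37; 37^13 ≡ 37 (mod 67).
Mod 13: 23889 ≡ 8; by Fermat, exponent reduces to 13 mod 12 = 1; 8^1 ≡ 8 (mod 13).
Combine by CRT: x ≡ 28 (mod 61), x ≡ 37 (mod 67), x ≡ 8 (mod 13) ⇒ x ≡ 26502 (mod 53131).

26502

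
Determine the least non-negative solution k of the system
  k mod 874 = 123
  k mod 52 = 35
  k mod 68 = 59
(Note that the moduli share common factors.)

gcd(874, 52) = 2 and 2 | (35 − 123), so the pair is consistent; merging gives k ≡ 12359 (mod 22724), where 22724 = lcm(874, 52).
gcd(22724, 68) = 4 and 4 | (59 − 12359), so the pair is consistent; merging gives k ≡ 285047 (mod 386308), where 386308 = lcm(22724, 68).
The solution is unique modulo lcm(874, 52, 68) = 386308.

285047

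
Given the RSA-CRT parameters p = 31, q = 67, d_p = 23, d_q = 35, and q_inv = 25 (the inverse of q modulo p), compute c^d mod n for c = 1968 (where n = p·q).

89

m₁ = c^(d_p) mod p: c ≡ 15 (mod 31), and 15^23 mod 31 = 27.
m₂ = c^(d_q) mod q: c ≡ 25 (mod 67), and 25^35 mod 67 = 22.
h = q_inv·(m₁ − m₂) mod p = 25·(27 − 22) mod 31 = 1.
m = m₂ + h·q = 22 + 1·67 = 89.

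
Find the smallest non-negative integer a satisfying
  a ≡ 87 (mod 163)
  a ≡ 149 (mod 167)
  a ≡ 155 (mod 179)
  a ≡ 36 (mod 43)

203705914

From a ≡ 87 (mod 163) write a = 87 + 163t. Substituting into a ≡ 149 (mod 167) gives 163t ≡ 62 (mod 167), and since 163⁻¹ ≡ 125 (mod 167), t ≡ 68. Hence a ≡ 87 + 163·68 = 11171 (mod 27221).
From a ≡ 11171 (mod 27221) write a = 11171 + 27221t. Substituting into a ≡ 155 (mod 179) gives 27221t ≡ 82 (mod 179), and since 13⁻¹ ≡ 124 (mod 179), t ≡ 144. Hence a ≡ 11171 + 27221·144 = 3930995 (mod 4872559).
From a ≡ 3930995 (mod 4872559) write a = 3930995 + 4872559t. Substituting into a ≡ 36 (mod 43) gives 4872559t ≡ 15 (mod 43), and since 14⁻¹ ≡ 40 (mod 43), t ≡ 41. Hence a ≡ 3930995 + 4872559·41 = 203705914 (mod 209520037).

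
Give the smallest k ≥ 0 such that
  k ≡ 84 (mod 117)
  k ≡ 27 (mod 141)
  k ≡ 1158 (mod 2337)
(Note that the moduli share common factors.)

gcd(117, 141) = 3 and 3 | (27 − 84), so the pair is consistent; merging gives k ≡ 2424 (mod 5499), where 5499 = lcm(117, 141).
gcd(5499, 2337) = 3 and 3 | (1158 − 2424), so the pair is consistent; merging gives k ≡ 3389808 (mod 4283721), where 4283721 = lcm(5499, 2337).
The solution is unique modulo lcm(117, 141, 2337) = 4283721.

3389808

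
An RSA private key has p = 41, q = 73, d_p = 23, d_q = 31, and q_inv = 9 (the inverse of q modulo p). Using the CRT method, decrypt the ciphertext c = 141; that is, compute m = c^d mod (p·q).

1486

m₁ = c^(d_p) mod p: c ≡ 18 (mod 41), and 18^23 mod 41 = 10.
m₂ = c^(d_q) mod q: c ≡ 68 (mod 73), and 68^31 mod 73 = 26.
h = q_inv·(m₁ − m₂) mod p = 9·(10 − 26) mod 41 = 20.
m = m₂ + h·q = 26 + 20·73 = 1486.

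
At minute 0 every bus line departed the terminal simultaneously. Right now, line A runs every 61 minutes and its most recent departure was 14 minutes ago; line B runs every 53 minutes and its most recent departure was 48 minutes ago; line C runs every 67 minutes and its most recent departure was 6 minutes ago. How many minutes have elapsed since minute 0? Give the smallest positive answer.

The moduli are pairwise coprime; N = 61·53·67 = 216611.
N/61 = 3551; 3551 ≡ 13 (mod 61); 13·47 ≡ 1, so inverse 47.
N/53 = 4087; 4087 ≡ 6 (mod 53); 6·9 ≡ 1, so inverse 9.
N/67 = 3233; 3233 ≡ 17 (mod 67); 17·4 ≡ 1, so inverse 4.
t ≡ 14·3551·47 + 48·4087·9 + 6·3233·4 = 4179734.
4179734 mod 216611 = 64125.

64125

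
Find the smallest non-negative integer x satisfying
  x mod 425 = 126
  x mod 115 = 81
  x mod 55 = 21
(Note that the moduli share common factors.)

gcd(425, 115) = 5 and 5 | (81 − 126), so the pair is consistent; merging gives x ≡ 9051 (mod 9775), where 9775 = lcm(425, 115).
gcd(9775, 55) = 5 and 5 | (21 − 9051), so the pair is consistent; merging gives x ≡ 87251 (mod 107525), where 107525 = lcm(9775, 55).
The solution is unique modulo lcm(425, 115, 55) = 107525.

87251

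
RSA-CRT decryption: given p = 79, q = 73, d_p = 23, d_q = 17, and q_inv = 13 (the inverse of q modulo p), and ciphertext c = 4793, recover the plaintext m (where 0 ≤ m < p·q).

695

m₁ = c^(d_p) mod p: c ≡ 53 (mod 79), and 53^23 mod 79 = 63.
m₂ = c^(d_q) mod q: c ≡ 48 (mod 73), and 48^17 mod 73 = 38.
h = q_inv·(m₁ − m₂) mod p = 13·(63 − 38) mod 79 = 9.
m = m₂ + h·q = 38 + 9·73 = 695.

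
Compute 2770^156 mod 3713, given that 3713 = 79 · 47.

Mod 79: 2770 ≡ 5; since 78 | 156, by Fermat 5^156 ≡ 1 (mod 79).
Mod 47: 2770 ≡ 44; by Fermat, exponent reduces to 156 mod 46 = 18; 44^18 ≡ 6 (mod 47).
Combine by CRT: x ≡ 1 (mod 79), x ≡ 6 (mod 47) ⇒ x ≡ 2450 (mod 3713).

2450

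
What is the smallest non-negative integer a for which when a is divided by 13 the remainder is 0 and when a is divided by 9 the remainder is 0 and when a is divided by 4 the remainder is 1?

117

From a ≡ 0 (mod 13) write a = 0 + 13t. Substituting into a ≡ 0 (mod 9) gives 13t ≡ 0 (mod 9), and since 4⁻¹ ≡ 7 (mod 9), t ≡ 0. Hence a ≡ 0 + 13·0 = 0 (mod 117).
From a ≡ 0 (mod 117) write a = 0 + 117t. Substituting into a ≡ 1 (mod 4) gives 117t ≡ 1 (mod 4), and since 1⁻¹ ≡ 1 (mod 4), t ≡ 1. Hence a ≡ 0 + 117·1 = 117 (mod 468).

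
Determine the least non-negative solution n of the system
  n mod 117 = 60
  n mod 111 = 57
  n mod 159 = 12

10824

gcd(117, 111) = 3 and 3 | (57 − 60), so the pair is consistent; merging gives n ≡ 2166 (mod 4329), where 4329 = lcm(117, 111).
gcd(4329, 159) = 3 and 3 | (12 − 2166), so the pair is consistent; merging gives n ≡ 10824 (mod 229437), where 229437 = lcm(4329, 159).
The solution is unique modulo lcm(117, 111, 159) = 229437.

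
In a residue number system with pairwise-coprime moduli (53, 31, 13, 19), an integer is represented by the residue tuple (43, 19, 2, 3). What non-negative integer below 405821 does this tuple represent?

From x ≡ 43 (mod 53) write x = 43 + 53t. Substituting into x ≡ 19 (mod 31) gives 53t ≡ 7 (mod 31), and since 22⁻¹ ≡ 24 (mod 31), t ≡ 13. Hence x ≡ 43 + 53·13 = 732 (mod 1643).
From x ≡ 732 (mod 1643) write x = 732 + 1643t. Substituting into x ≡ 2 (mod 13) gives 1643t ≡ 11 (mod 13), and since 5⁻¹ ≡ 8 (mod 13), t ≡ 10. Hence x ≡ 732 + 1643·10 = 17162 (mod 21359).
From x ≡ 17162 (mod 21359) write x = 17162 + 21359t. Substituting into x ≡ 3 (mod 19) gives 21359t ≡ 17 (mod 19), and since 3⁻¹ ≡ 13 (mod 19), t ≡ 12. Hence x ≡ 17162 + 21359·12 = 273470 (mod 405821).

273470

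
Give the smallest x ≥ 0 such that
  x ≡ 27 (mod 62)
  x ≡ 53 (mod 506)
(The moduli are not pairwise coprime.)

8149

gcd(62, 506) = 2 and 2 | (53 − 27), so the pair is consistent; merging gives x ≡ 8149 (mod 15686), where 15686 = lcm(62, 506).
The solution is unique modulo lcm(62, 506) = 15686.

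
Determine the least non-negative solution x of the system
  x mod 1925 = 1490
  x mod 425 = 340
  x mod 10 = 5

gcd(1925, 425) = 25 and 25 | (340 − 1490), so the pair is consistent; merging gives x ≡ 20740 (mod 32725), where 32725 = lcm(1925, 425).
gcd(32725, 10) = 5 and 5 | (5 − 20740), so the pair is consistent; merging gives x ≡ 53465 (mod 65450), where 65450 = lcm(32725, 10).
The solution is unique modulo lcm(1925, 425, 10) = 65450.

53465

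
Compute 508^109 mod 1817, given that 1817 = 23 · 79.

Mod 23: 508 ≡ 2; by Fermat, exponent reduces to 109 mod 22 = 21; 2^21 ≡ 12 (mod 23).
Mod 79: 508 ≡ 34; by Fermat, exponent reduces to 109 mod 78 = 31; 34^31 ≡ 66 (mod 79).
Combine by CRT: x ≡ 12 (mod 23), x ≡ 66 (mod 79) ⇒ x ≡ 1093 (mod 1817).

1093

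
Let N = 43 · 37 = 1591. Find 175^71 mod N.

233

Mod 43: 175 ≡ 3; by Fermat, exponent reduces to 71 mod 42 = 29; 3^29 ≡ 18 (mod 43).
Mod 37: 175 ≡ 27; by Fermat, exponent reduces to 71 mod 36 = 35; 27^35 ≡ 11 (mod 37).
Combine by CRT: x ≡ 18 (mod 43), x ≡ 11 (mod 37) ⇒ x ≡ 233 (mod 1591).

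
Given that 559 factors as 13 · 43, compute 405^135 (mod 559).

Mod 13: 405 ≡ 2; by Fermat, exponent reduces to 135 mod 12 = 3; 2^3 ≡ 8 (mod 13).
Mod 43: 405 ≡ 18; by Fermat, exponent reduces to 135 mod 42 = 9; 18^9 ≡ 32 (mod 43).
Combine by CRT: x ≡ 8 (mod 13), x ≡ 32 (mod 43) ⇒ x ≡ 333 (mod 559).

333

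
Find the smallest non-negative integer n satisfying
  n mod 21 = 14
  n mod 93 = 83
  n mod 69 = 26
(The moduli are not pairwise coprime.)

gcd(21, 93) = 3 and 3 | (83 − 14), so the pair is consistent; merging gives n ≡ 455 (mod 651), where 651 = lcm(21, 93).
gcd(651, 69) = 3 and 3 | (26 − 455), so the pair is consistent; merging gives n ≡ 7616 (mod 14973), where 14973 = lcm(651, 69).
The solution is unique modulo lcm(21, 93, 69) = 14973.

7616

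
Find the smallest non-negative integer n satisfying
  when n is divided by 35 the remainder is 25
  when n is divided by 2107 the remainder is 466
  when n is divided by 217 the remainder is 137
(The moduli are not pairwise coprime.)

gcd(35, 2107) = 7 and 7 | (466 − 25), so the pair is consistent; merging gives n ≡ 4680 (mod 10535), where 10535 = lcm(35, 2107).
gcd(10535, 217) = 7 and 7 | (137 − 4680), so the pair is consistent; merging gives n ≡ 236450 (mod 326585), where 326585 = lcm(10535, 217).
The solution is unique modulo lcm(35, 2107, 217) = 326585.

236450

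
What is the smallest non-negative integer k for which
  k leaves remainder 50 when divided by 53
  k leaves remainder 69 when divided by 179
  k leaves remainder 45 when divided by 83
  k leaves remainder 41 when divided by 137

The moduli are pairwise coprime; N = 53·179·83·137 = 107876677.
N/53 = 2035409; 2035409 ≡ 50 (mod 53); 50·35 ≡ 1, so inverse 35.
N/179 = 602663; 602663 ≡ 149 (mod 179); 149·173 ≡ 1, so inverse 173.
N/83 = 1299719; 1299719 ≡ 22 (mod 83); 22·34 ≡ 1, so inverse 34.
N/137 = 787421; 787421 ≡ 82 (mod 137); 82·132 ≡ 1, so inverse 132.
k ≡ 50·2035409·35 + 69·602663·173 + 45·1299719·34 + 41·787421·132 = 17006046503.
17006046503 mod 107876677 = 69408214.

69408214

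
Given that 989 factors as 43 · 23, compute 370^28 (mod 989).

Mod 43: 370 ≡ 26; 26^28 ≡ 36 (mod 43).
Mod 23: 370 ≡ 2; by Fermat, exponent reduces to 28 mod 22 = 6; 2^6 ≡ 18 (mod 23).
Combine by CRT: x ≡ 36 (mod 43), x ≡ 18 (mod 23) ⇒ x ≡ 294 (mod 989).

294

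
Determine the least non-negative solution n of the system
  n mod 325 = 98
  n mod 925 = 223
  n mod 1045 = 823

Combine the congruences pairwise.
gcd(325, 925) = 25 and 25 | (223 − 98), so the pair is consistent; merging gives n ≡ 8548 (mod 12025), where 12025 = lcm(325, 925).
gcd(12025, 1045) = 5 and 5 | (823 − 8548), so the pair is consistent; merging gives n ≡ 188923 (mod 2513225), where 2513225 = lcm(12025, 1045).
The solution is unique modulo lcm(325, 925, 1045) = 2513225.

188923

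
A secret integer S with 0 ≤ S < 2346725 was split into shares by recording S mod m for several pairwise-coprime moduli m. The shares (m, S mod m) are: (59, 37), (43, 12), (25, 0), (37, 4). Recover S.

263000

The moduli are pairwise coprime; N = 59·43·25·37 = 2346725.
N/59 = 39775; 39775 ≡ 9 (mod 59); 9·46 ≡ 1, so inverse 46.
N/43 = 54575; 54575 ≡ 8 (mod 43); 8·27 ≡ 1, so inverse 27.
N/25 = 93869; 93869 ≡ 19 (mod 25); 19·4 ≡ 1, so inverse 4.
N/37 = 63425; 63425 ≡ 7 (mod 37); 7·16 ≡ 1, so inverse 16.
S ≡ 37·39775·46 + 12·54575·27 + 0·93869·4 + 4·63425·16 = 89438550.
89438550 mod 2346725 = 263000.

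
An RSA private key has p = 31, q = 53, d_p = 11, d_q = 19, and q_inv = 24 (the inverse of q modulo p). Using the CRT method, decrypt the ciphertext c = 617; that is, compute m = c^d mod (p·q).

m₁ = c^(d_p) mod p: c ≡ 28 (mod 31), and 28^11 mod 31 = 18.
m₂ = c^(d_q) mod q: c ≡ 34 (mod 53), and 34^19 mod 53 = 2.
h = q_inv·(m₁ − m₂) mod p = 24·(18 − 2) mod 31 = 12.
m = m₂ + h·q = 2 + 12·53 = 638.

638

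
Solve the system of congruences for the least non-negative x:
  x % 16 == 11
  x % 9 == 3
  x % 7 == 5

75

Combine the congruences pairwise.
From x ≡ 11 (mod 16) write x = 11 + 16t. Substituting into x ≡ 3 (mod 9) gives 16t ≡ 1 (mod 9), and since 7⁻¹ ≡ 4 (mod 9), t ≡ 4. Hence x ≡ 11 + 16·4 = 75 (mod 144).
From x ≡ 75 (mod 144) write x = 75 + 144t. Substituting into x ≡ 5 (mod 7) gives 144t ≡ 0 (mod 7), and since 4⁻¹ ≡ 2 (mod 7), t ≡ 0. Hence x ≡ 75 + 144·0 = 75 (mod 1008).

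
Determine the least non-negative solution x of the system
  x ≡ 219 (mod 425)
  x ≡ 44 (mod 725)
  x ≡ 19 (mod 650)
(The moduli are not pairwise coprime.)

gcd(425, 725) = 25 and 25 | (44 − 219), so the pair is consistent; merging gives x ≡ 1494 (mod 12325), where 12325 = lcm(425, 725).
gcd(12325, 650) = 25 and 25 | (19 − 1494), so the pair is consistent; merging gives x ≡ 87769 (mod 320450), where 320450 = lcm(12325, 650).
The solution is unique modulo lcm(425, 725, 650) = 320450.

87769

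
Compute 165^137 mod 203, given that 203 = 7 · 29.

65

Mod 7: 165 ≡ 4; by Fermat, exponent reduces to 137 mod 6 = 5; 4^5 ≡ 2 (mod 7).
Mod 29: 165 ≡ 20; by Fermat, exponent reduces to 137 mod 28 = 25; 20^25 ≡ 7 (mod 29).
Combine by CRT: x ≡ 2 (mod 7), x ≡ 7 (mod 29) ⇒ x ≡ 65 (mod 203).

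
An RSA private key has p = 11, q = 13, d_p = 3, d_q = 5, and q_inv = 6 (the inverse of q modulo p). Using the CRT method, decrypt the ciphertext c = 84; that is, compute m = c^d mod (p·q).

m₁ = c^(d_p) mod p: c ≡ 7 (mod 11), and 7^3 mod 11 = 2.
m₂ = c^(d_q) mod q: c ≡ 6 (mod 13), and 6^5 mod 13 = 2.
h = q_inv·(m₁ − m₂) mod p = 6·(2 − 2) mod 11 = 0.
m = m₂ + h·q = 2 + 0·13 = 2.

2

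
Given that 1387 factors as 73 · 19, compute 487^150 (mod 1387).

Mod 73: 487 ≡ 49; by Fermat, exponent reduces to 150 mod 72 = 6; 49^6 ≡ 72 (mod 73).
Mod 19: 487 ≡ 12; by Fermat, exponent reduces to 150 mod 18 = 6; 12^6 ≡ 1 (mod 19).
Combine by CRT: x ≡ 72 (mod 73), x ≡ 1 (mod 19) ⇒ x ≡ 875 (mod 1387).

875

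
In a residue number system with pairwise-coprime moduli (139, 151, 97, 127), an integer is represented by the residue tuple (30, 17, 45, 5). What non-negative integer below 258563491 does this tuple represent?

From x ≡ 30 (mod 139) write x = 30 + 139t. Substituting into x ≡ 17 (mod 151) gives 139t ≡ 138 (mod 151), and since 139⁻¹ ≡ 88 (mod 151), t ≡ 64. Hence x ≡ 30 + 139·64 = 8926 (mod 20989).
From x ≡ 8926 (mod 20989) write x = 8926 + 20989t. Substituting into x ≡ 45 (mod 97) gives 20989t ≡ 43 (mod 97), and since 37⁻¹ ≡ 21 (mod 97), t ≡ 30. Hence x ≡ 8926 + 20989·30 = 638596 (mod 2035933).
From x ≡ 638596 (mod 2035933) write x = 638596 + 2035933t. Substituting into x ≡ 5 (mod 127) gives 2035933t ≡ 92 (mod 127), and since 123⁻¹ ≡ 95 (mod 127), t ≡ 104. Hence x ≡ 638596 + 2035933·104 = 212375628 (mod 258563491).

212375628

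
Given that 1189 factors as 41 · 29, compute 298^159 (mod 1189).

466

Mod 41: 298 ≡ 11; by Fermat, exponent reduces to 159 mod 40 = 39; 11^39 ≡ 15 (mod 41).
Mod 29: 298 ≡ 8; by Fermat, exponent reduces to 159 mod 28 = 19; 8^19 ≡ 2 (mod 29).
Combine by CRT: x ≡ 15 (mod 41), x ≡ 2 (mod 29) ⇒ x ≡ 466 (mod 1189).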